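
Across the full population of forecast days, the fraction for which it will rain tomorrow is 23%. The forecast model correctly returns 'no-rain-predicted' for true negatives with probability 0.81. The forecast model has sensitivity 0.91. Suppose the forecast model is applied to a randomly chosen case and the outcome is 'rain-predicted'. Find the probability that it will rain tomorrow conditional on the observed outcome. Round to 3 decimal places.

Write H for 'it will rain tomorrow'. Prior odds H:¬H = 0.23/0.77 = 0.29870. For the 'rain-predicted' outcome, the likelihood ratio is 0.91/0.19 = 4.7895.
Posterior odds = 0.29870 × 4.7895 = 1.4306, so P(H|E) = 1.4306/(1+1.4306) = 0.589.

P(H | E) ≈ 0.589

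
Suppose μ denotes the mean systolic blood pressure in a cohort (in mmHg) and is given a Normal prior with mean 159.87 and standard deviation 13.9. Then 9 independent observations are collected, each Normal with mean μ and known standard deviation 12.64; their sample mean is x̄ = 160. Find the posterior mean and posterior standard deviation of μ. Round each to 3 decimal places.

Prior precision 1/τ₀² = 1/13.9² = 0.00517572; data precision n/σ² = 9/12.64² = 0.0563311.
Posterior precision = 0.00517572 + 0.0563311 = 0.0615068, giving posterior SD = 1/√0.0615068 = 4.032.
Posterior mean = (0.00517572·159.87 + 0.0563311·160) / 0.0615068 = 159.989.

Posterior mean ≈ 159.989; posterior SD ≈ 4.032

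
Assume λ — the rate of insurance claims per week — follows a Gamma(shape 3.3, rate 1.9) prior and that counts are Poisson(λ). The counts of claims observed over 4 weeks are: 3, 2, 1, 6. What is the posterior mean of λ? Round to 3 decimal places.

Posterior mean ≈ 2.593

The Poisson likelihood adds the total count to the shape and the number of exposure periods to the rate. Here ∑xᵢ = 12 and n = 4, so shape 3.3→15.3 and rate 1.9→5.9.
E[λ | data] = 15.3/5.9 = 2.593.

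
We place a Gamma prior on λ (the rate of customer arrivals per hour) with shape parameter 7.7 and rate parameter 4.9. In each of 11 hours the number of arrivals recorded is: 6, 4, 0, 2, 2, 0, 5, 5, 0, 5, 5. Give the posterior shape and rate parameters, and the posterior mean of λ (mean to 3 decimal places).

Posterior: Gamma(shape=41.7, rate=15.9); mean ≈ 2.623

The Poisson likelihood adds the total count to the shape and the number of exposure periods to the rate. Here ∑xᵢ = 34 and n = 11, so shape 7.7→41.7 and rate 4.9→15.9.
E[λ | data] = 41.7/15.9 = 2.623.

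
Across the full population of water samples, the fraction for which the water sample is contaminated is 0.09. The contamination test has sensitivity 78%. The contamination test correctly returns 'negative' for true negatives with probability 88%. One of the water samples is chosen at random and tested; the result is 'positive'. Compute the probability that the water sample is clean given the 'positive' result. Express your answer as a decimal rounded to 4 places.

Write H for 'the water sample is contaminated'. Prior odds H:¬H = 0.09/0.91 = 0.098901. For the 'positive' outcome, the likelihood ratio is 0.78/0.12 = 6.5000.
Posterior odds = 0.098901 × 6.5000 = 0.64286, so P(H|E) = 0.64286/(1+0.64286) = 0.3913. Then P(¬H|E) = 1 − 0.3913 = 0.6087.

P(¬H | E) ≈ 0.6087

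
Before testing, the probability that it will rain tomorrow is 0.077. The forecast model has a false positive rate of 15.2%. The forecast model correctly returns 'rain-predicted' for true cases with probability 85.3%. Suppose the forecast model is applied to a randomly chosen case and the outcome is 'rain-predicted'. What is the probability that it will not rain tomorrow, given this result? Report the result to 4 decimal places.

Write H for 'it will rain tomorrow'. Prior odds H:¬H = 0.077/0.923 = 0.083424. For the 'rain-predicted' outcome, the likelihood ratio is 0.853/0.152 = 5.6118.
Posterior odds = 0.083424 × 5.6118 = 0.46816, so P(H|E) = 0.46816/(1+0.46816) = 0.3189. Then P(¬H|E) = 1 − 0.3189 = 0.6811.

P(¬H | E) ≈ 0.6811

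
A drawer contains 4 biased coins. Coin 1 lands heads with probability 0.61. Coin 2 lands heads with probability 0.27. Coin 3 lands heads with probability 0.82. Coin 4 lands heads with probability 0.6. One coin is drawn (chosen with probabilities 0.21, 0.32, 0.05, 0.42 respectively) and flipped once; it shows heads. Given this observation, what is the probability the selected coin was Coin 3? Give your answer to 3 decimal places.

Posterior probability ≈ 0.081

Tabulate prior·likelihood by source: [1] prior 0.21, lik 0.61, product 0.1281; [2] prior 0.32, lik 0.27, product 0.08640; [3] prior 0.05, lik 0.82, product 0.04100; [4] prior 0.42, lik 0.6, product 0.2520.
Normalizing constant = 0.50750; the posterior for Coin 3 is its product over the sum, 0.04100/0.50750 = 0.081.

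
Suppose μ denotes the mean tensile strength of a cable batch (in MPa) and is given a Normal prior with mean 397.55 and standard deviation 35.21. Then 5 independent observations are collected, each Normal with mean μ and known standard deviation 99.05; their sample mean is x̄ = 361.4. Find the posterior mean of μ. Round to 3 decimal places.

Posterior mean ≈ 383.553

With known σ, the Normal prior is conjugate. Weight on the data is w = (n/σ²)/(n/σ² + 1/τ₀²) = 0.00050964/(0.00050964+0.00080662) = 0.38719.
Posterior mean = w·x̄ + (1−w)·μ₀ = 0.38719·361.4 + 0.61281·397.55 = 383.553.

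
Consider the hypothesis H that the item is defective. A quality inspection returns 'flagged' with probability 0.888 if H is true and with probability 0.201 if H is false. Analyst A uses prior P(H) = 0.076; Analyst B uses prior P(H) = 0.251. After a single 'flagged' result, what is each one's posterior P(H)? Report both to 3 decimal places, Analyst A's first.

P('+'|H) = 0.888, P('+'|¬H) = 0.201.
Analyst A: numerator 0.888·0.076 = 0.067488; evidence = 0.067488+0.201·0.924 = 0.25321; posterior = 0.267.
Analyst B: numerator 0.888·0.251 = 0.22289; evidence = 0.22289+0.201·0.749 = 0.37344; posterior = 0.597.

Analyst A: 0.267; Analyst B: 0.597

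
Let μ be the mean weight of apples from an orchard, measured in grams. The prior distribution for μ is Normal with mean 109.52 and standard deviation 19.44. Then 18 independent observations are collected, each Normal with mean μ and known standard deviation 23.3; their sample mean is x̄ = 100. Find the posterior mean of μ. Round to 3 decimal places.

Posterior mean ≈ 100.704

With known σ, the Normal prior is conjugate. Weight on the data is w = (n/σ²)/(n/σ² + 1/τ₀²) = 0.0331559/(0.0331559+0.00264611) = 0.92609.
Posterior mean = w·x̄ + (1−w)·μ₀ = 0.92609·100 + 0.073909·109.52 = 100.704.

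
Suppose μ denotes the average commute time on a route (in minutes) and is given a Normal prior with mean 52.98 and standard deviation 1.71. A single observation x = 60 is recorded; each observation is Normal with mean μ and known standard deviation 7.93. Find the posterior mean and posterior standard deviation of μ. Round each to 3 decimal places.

Posterior mean ≈ 53.292; posterior SD ≈ 1.672

Prior precision 1/τ₀² = 1/1.71² = 0.341986; data precision n/σ² = 1/7.93² = 0.0159021.
Posterior precision = 0.341986 + 0.0159021 = 0.357888, giving posterior SD = 1/√0.357888 = 1.672.
Posterior mean = (0.341986·52.98 + 0.0159021·60) / 0.357888 = 53.292.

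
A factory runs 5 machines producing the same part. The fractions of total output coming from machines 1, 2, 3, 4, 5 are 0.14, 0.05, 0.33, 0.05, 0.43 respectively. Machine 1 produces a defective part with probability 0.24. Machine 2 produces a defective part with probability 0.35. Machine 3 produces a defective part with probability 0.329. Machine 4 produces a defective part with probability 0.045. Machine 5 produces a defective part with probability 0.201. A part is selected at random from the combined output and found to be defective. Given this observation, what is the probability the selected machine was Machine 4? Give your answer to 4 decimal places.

P(defective|M1) = 0.24; P(defective|M2) = 0.35; P(defective|M3) = 0.329; P(defective|M4) = 0.045; P(defective|M5) = 0.201.
Prior × likelihood for each source: 0.14·0.24=0.03360, 0.05·0.35=0.01750, 0.33·0.329=0.1086, 0.05·0.045=0.002250, 0.43·0.201=0.08643. Summing gives P(defective) = 0.24835.
P(Machine 4 | defective) = 0.002250 / 0.24835 = 0.0091.

Posterior probability ≈ 0.0091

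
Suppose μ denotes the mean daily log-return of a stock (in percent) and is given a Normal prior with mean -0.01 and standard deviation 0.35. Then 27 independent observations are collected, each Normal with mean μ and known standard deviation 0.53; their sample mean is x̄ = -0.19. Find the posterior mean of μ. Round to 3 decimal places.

With known σ, the Normal prior is conjugate. Weight on the data is w = (n/σ²)/(n/σ² + 1/τ₀²) = 96.1196/(96.1196+8.16327) = 0.92172.
Posterior mean = w·x̄ + (1−w)·μ₀ = 0.92172·-0.19 + 0.078280·-0.01 = -0.176.

Posterior mean ≈ -0.176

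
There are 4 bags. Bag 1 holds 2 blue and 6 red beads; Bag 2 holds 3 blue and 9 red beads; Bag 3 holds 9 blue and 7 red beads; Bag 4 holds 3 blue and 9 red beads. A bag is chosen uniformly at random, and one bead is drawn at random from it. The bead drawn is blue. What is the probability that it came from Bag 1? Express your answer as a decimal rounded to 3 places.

Posterior probability ≈ 0.190

Tabulate prior·likelihood by source: [1] prior 0.25, lik 0.25, product 0.06250; [2] prior 0.25, lik 0.25, product 0.06250; [3] prior 0.25, lik 0.5625, product 0.1406; [4] prior 0.25, lik 0.25, product 0.06250.
Normalizing constant = 0.32812; the posterior for Bag 1 is its product over the sum, 0.06250/0.32812 = 0.190.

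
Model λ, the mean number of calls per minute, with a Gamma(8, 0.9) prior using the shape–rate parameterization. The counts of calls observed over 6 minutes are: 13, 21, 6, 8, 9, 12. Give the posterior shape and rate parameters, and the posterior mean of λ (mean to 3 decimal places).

Posterior: Gamma(shape=77, rate=6.9); mean ≈ 11.159

Total count ∑xᵢ = 69 over n = 6 minutes.
Gamma is conjugate to the Poisson likelihood: posterior is Gamma(shape = 8+69 = 77, rate = 0.9+6 = 6.9).
Posterior mean = shape/rate = 77/6.9 = 11.159.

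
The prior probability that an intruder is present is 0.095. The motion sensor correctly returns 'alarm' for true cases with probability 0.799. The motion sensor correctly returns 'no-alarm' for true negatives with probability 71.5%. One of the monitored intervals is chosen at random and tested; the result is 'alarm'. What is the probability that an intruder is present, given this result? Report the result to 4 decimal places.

P(H | E) ≈ 0.2274

Let H be the event that an intruder is present. P(H) = 0.095, so P(¬H) = 0.905. With E the 'alarm' result, P(E|H) = 0.799 and P(E|¬H) = 0.285.
P(E) = 0.799·0.095 + 0.285·0.905 = 0.075905 + 0.25792 = 0.33383.
By Bayes' theorem, P(H|E) = 0.075905 / 0.33383 = 0.2274.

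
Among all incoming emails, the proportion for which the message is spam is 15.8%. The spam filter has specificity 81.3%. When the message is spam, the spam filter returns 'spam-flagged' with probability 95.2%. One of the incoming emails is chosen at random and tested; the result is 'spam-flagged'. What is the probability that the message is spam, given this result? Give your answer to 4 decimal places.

Let H be the event that the message is spam. P(H) = 0.158, so P(¬H) = 0.842. With E the 'spam-flagged' result, P(E|H) = 0.952 and P(E|¬H) = 0.187.
P(E) = 0.952·0.158 + 0.187·0.842 = 0.15042 + 0.15745 = 0.30787.
By Bayes' theorem, P(H|E) = 0.15042 / 0.30787 = 0.4886.

P(H | E) ≈ 0.4886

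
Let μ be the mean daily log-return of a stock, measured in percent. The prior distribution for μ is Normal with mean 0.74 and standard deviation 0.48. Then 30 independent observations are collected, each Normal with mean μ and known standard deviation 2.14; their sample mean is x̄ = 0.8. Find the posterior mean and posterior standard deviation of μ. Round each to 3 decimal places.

Posterior mean ≈ 0.776; posterior SD ≈ 0.303

Prior precision 1/τ₀² = 1/0.48² = 4.34028; data precision n/σ² = 30/2.14² = 6.55079.
Posterior precision = 4.34028 + 6.55079 = 10.8911, giving posterior SD = 1/√10.8911 = 0.303.
Posterior mean = (4.34028·0.74 + 6.55079·0.8) / 10.8911 = 0.776.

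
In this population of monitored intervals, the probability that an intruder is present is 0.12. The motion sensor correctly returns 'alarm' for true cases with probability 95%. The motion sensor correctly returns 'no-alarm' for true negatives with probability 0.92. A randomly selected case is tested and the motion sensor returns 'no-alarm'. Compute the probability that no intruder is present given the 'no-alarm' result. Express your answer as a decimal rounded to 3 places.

Let H be the event that an intruder is present. P(H) = 0.12, so P(¬H) = 0.88. With E the 'no-alarm' result, P(E|H) = 0.05 and P(E|¬H) = 0.92.
P(E) = 0.05·0.12 + 0.92·0.88 = 0.0060000 + 0.80960 = 0.81560.
By Bayes' theorem, P(H|E) = 0.0060000 / 0.81560 = 0.007. Hence P(¬H|E) = 1 − 0.007 = 0.993.

P(¬H | E) ≈ 0.993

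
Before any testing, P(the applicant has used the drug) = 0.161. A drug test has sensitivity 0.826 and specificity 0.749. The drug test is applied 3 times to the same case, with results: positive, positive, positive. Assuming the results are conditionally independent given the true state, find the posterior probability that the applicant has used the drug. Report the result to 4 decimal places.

Posterior P(H) ≈ 0.8724

Let H be the event that the applicant has used the drug; start with P(H) = 0.161. P('positive'|H) = 0.826, P('positive'|¬H) = 0.251.
Update on result 1 ('positive'): P(H) ← 0.826·0.1610 / (0.826·0.1610 + 0.251·0.8390) = 0.13299/0.34357 = 0.3871.
Update on result 2 ('positive'): P(H) ← 0.826·0.3871 / (0.826·0.3871 + 0.251·0.6129) = 0.31972/0.47356 = 0.6751.
Update on result 3 ('positive'): P(H) ← 0.826·0.6751 / (0.826·0.6751 + 0.251·0.3249) = 0.55766/0.63920 = 0.8724.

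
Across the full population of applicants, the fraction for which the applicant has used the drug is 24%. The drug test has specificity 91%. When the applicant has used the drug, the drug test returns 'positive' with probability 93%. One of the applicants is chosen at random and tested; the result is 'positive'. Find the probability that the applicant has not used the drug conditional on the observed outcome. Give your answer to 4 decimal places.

P(¬H | E) ≈ 0.2346

Let H be the event that the applicant has used the drug. P(H) = 0.24, so P(¬H) = 0.76. With E the 'positive' result, P(E|H) = 0.93 and P(E|¬H) = 0.09.
P(E) = 0.93·0.24 + 0.09·0.76 = 0.22320 + 0.068400 = 0.29160.
By Bayes' theorem, P(H|E) = 0.22320 / 0.29160 = 0.7654. Hence P(¬H|E) = 1 − 0.7654 = 0.2346.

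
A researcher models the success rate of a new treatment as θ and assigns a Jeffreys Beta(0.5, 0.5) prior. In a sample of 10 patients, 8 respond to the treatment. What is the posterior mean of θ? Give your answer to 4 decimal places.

Observing 8 successes and 2 failures updates Beta(0.5, 0.5) by adding the success and failure counts to the two shape parameters: α = 0.5+8 = 8.5, β = 0.5+2 = 2.5.
E[θ | data] = 8.5/(8.5+2.5) = 0.7727.

Posterior mean ≈ 0.7727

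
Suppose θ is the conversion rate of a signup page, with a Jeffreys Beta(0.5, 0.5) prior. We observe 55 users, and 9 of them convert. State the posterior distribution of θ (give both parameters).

Observing 9 successes and 46 failures updates Beta(0.5, 0.5) by adding the success and failure counts to the two shape parameters: α = 0.5+9 = 9.5, β = 0.5+46 = 46.5.

Posterior: Beta(9.5, 46.5)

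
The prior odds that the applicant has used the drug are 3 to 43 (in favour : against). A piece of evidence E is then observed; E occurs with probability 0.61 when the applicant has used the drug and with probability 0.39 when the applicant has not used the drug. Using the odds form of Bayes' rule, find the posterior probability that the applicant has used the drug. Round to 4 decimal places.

Posterior probability ≈ 0.0984

Prior odds = 3/43 = 0.069767. In log-odds, ln(0.069767) = -2.6626.
Add log likelihood ratio: ln(1.5641) = 0.44731.
Posterior log-odds = -2.2153, so posterior odds = exp(-2.2153) = 0.10912. Converting, P(H|E) = 0.10912/1.1091 = 0.0984.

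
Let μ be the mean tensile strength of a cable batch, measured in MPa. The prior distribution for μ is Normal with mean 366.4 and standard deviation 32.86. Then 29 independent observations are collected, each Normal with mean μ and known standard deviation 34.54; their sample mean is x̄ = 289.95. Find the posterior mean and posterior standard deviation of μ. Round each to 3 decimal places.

Posterior mean ≈ 292.756; posterior SD ≈ 6.295

With known σ, the Normal prior is conjugate. Weight on the data is w = (n/σ²)/(n/σ² + 1/τ₀²) = 0.0243082/(0.0243082+0.00092611) = 0.96330.
Posterior mean = w·x̄ + (1−w)·μ₀ = 0.96330·289.95 + 0.036701·366.4 = 292.756. Posterior variance = 1/(0.0243082+0.00092611) = 39.6285, so SD = 6.295.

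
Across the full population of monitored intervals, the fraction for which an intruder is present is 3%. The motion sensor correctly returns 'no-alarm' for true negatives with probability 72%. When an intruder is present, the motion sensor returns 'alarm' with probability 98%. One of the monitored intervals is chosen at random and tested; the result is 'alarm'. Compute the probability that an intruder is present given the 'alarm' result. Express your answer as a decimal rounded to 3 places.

P(H | E) ≈ 0.098

Write H for 'an intruder is present'. Prior odds H:¬H = 0.03/0.97 = 0.030928. For the 'alarm' outcome, the likelihood ratio is 0.98/0.28 = 3.5000.
Posterior odds = 0.030928 × 3.5000 = 0.10825, so P(H|E) = 0.10825/(1+0.10825) = 0.098.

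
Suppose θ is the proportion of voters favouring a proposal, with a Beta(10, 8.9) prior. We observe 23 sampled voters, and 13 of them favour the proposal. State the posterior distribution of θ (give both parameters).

Observing 13 successes and 10 failures updates Beta(10, 8.9) by adding the success and failure counts to the two shape parameters: α = 10+13 = 23, β = 8.9+10 = 18.9.

Posterior: Beta(23, 18.9)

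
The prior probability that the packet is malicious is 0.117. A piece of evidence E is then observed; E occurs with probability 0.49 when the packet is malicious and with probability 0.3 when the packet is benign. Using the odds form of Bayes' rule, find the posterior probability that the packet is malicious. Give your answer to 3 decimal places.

Prior odds = 0.117/(1−0.117) = 0.13250. In log-odds, ln(0.13250) = -2.0212.
Add log likelihood ratio: ln(1.6333) = 0.49062.
Posterior log-odds = -1.5305, so posterior odds = exp(-1.5305) = 0.21642. Converting, P(H|E) = 0.21642/1.2164 = 0.178.

Posterior probability ≈ 0.178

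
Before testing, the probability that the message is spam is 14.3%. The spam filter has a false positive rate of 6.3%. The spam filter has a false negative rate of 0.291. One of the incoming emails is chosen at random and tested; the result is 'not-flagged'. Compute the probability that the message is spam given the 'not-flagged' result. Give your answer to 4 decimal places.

P(H | E) ≈ 0.0493

Let H be the event that the message is spam. P(H) = 0.143, so P(¬H) = 0.857. With E the 'not-flagged' result, P(E|H) = 0.291 and P(E|¬H) = 0.937.
P(E) = 0.291·0.143 + 0.937·0.857 = 0.041613 + 0.80301 = 0.84462.
By Bayes' theorem, P(H|E) = 0.041613 / 0.84462 = 0.0493.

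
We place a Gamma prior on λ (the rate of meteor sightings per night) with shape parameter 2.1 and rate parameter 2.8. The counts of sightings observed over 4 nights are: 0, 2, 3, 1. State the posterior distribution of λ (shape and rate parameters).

Posterior: Gamma(shape=8.1, rate=6.8)

Total count ∑xᵢ = 6 over n = 4 nights.
Gamma is conjugate to the Poisson likelihood: posterior is Gamma(shape = 2.1+6 = 8.1, rate = 2.8+4 = 6.8).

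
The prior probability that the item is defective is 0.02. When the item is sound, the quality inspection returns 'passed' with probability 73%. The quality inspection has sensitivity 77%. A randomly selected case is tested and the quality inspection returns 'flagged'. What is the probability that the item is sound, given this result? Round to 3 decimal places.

Let H be the event that the item is defective. P(H) = 0.02, so P(¬H) = 0.98. With E the 'flagged' result, P(E|H) = 0.77 and P(E|¬H) = 0.27.
P(E) = 0.77·0.02 + 0.27·0.98 = 0.015400 + 0.26460 = 0.28000.
By Bayes' theorem, P(H|E) = 0.015400 / 0.28000 = 0.055. Hence P(¬H|E) = 1 − 0.055 = 0.945.

P(¬H | E) ≈ 0.945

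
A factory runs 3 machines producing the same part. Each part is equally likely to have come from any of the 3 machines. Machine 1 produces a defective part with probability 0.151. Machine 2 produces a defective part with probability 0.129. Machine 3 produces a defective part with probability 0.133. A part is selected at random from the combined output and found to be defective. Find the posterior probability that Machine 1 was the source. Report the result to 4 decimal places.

Posterior probability ≈ 0.3656

P(defective|M1) = 0.151; P(defective|M2) = 0.129; P(defective|M3) = 0.133.
Prior × likelihood for each source: 0.333333·0.151=0.05033, 0.333333·0.129=0.04300, 0.333333·0.133=0.04433. Summing gives P(defective) = 0.13767.
P(Machine 1 | defective) = 0.05033 / 0.13767 = 0.3656.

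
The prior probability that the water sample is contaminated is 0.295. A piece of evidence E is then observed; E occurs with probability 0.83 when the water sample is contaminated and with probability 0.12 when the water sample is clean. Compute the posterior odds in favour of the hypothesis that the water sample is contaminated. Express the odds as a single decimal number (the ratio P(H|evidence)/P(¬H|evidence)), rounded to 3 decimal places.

Posterior odds ≈ 2.894

Prior odds = 0.295/(1−0.295) = 0.41844. In log-odds, ln(0.41844) = -0.87122.
Add log likelihood ratio: ln(6.9167) = 1.9339.
Posterior log-odds = 1.0627, so posterior odds = exp(1.0627) = 2.8942.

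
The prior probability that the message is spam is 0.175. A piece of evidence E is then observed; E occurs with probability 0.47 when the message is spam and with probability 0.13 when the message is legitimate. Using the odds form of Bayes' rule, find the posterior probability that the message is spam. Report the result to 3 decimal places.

Prior odds = 0.175/(1−0.175) = 0.21212. In log-odds, ln(0.21212) = -1.5506.
Add log likelihood ratio: ln(3.6154) = 1.2852.
Posterior log-odds = -0.26540, so posterior odds = exp(-0.26540) = 0.76690. Converting, P(H|E) = 0.76690/1.7669 = 0.434.

Posterior probability ≈ 0.434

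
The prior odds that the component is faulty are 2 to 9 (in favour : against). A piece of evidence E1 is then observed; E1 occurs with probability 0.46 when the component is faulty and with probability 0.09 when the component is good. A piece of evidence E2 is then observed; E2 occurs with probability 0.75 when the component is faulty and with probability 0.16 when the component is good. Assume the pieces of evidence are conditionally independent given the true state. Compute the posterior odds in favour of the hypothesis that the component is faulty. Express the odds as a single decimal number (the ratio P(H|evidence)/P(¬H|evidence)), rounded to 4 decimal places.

Posterior odds ≈ 5.3241

Prior odds = 2/9 = 0.22222.
Likelihood ratio for E1 = 0.46/0.09 = 5.1111.
Likelihood ratio for E2 = 0.75/0.16 = 4.6875.
Posterior odds = prior odds × LR₁ × LR₂ = 5.3241.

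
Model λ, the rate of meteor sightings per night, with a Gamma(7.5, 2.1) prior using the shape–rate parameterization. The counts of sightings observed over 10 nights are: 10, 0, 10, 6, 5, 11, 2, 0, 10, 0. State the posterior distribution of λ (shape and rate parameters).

Posterior: Gamma(shape=61.5, rate=12.1)

Total count ∑xᵢ = 54 over n = 10 nights.
Gamma is conjugate to the Poisson likelihood: posterior is Gamma(shape = 7.5+54 = 61.5, rate = 2.1+10 = 12.1).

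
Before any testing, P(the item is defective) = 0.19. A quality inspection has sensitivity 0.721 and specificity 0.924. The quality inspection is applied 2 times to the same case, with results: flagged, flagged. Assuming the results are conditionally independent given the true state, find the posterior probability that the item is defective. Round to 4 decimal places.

With H the event that the item is defective, the joint likelihood of the observed sequence is P(data|H) = 0.721·0.721 = 0.51984 and P(data|¬H) = 0.076·0.076 = 0.0057760.
Bayes: P(H|data) = 0.19·0.51984 / (0.19·0.51984 + 0.81·0.0057760) = 0.098770/0.10345 = 0.9548.

Posterior P(H) ≈ 0.9548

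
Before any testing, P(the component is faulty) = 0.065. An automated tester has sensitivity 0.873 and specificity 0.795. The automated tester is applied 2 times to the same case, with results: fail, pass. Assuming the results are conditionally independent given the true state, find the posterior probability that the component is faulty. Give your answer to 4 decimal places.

Posterior P(H) ≈ 0.0452

Let H be the event that the component is faulty; start with P(H) = 0.065. P('fail'|H) = 0.873, P('fail'|¬H) = 0.205.
Update on result 1 ('fail'): P(H) ← 0.873·0.0650 / (0.873·0.0650 + 0.205·0.9350) = 0.056745/0.24842 = 0.2284.
Update on result 2 ('pass'): P(H) ← 0.127·0.2284 / (0.127·0.2284 + 0.795·0.7716) = 0.029010/0.64241 = 0.0452.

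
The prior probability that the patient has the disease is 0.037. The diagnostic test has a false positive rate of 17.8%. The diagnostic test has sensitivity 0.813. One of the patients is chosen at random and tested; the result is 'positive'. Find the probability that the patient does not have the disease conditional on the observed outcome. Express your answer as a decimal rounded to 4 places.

Let H be the event that the patient has the disease. P(H) = 0.037, so P(¬H) = 0.963. With E the 'positive' result, P(E|H) = 0.813 and P(E|¬H) = 0.178.
P(E) = 0.813·0.037 + 0.178·0.963 = 0.030081 + 0.17141 = 0.20149.
By Bayes' theorem, P(H|E) = 0.030081 / 0.20149 = 0.1493. Hence P(¬H|E) = 1 − 0.1493 = 0.8507.

P(¬H | E) ≈ 0.8507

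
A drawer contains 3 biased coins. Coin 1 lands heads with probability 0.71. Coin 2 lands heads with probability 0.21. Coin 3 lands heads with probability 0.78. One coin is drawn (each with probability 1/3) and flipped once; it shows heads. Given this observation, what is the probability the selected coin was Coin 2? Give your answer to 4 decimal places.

Posterior probability ≈ 0.1235

Tabulate prior·likelihood by source: [1] prior 0.333333, lik 0.71, product 0.2367; [2] prior 0.333333, lik 0.21, product 0.07000; [3] prior 0.333333, lik 0.78, product 0.2600.
Normalizing constant = 0.56667; the posterior for Coin 2 is its product over the sum, 0.07000/0.56667 = 0.1235.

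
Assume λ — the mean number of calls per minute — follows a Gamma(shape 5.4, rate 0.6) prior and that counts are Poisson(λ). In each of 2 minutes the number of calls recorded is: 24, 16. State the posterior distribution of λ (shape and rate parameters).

Posterior: Gamma(shape=45.4, rate=2.6)

The Poisson likelihood adds the total count to the shape and the number of exposure periods to the rate. Here ∑xᵢ = 40 and n = 2, so shape 5.4→45.4 and rate 0.6→2.6.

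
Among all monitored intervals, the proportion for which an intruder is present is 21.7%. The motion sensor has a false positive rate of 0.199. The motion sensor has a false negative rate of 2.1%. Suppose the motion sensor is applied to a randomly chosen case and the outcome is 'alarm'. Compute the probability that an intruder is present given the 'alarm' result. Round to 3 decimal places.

P(H | E) ≈ 0.577

Write H for 'an intruder is present'. Prior odds H:¬H = 0.217/0.783 = 0.27714. For the 'alarm' outcome, the likelihood ratio is 0.979/0.199 = 4.9196.
Posterior odds = 0.27714 × 4.9196 = 1.3634, so P(H|E) = 1.3634/(1+1.3634) = 0.577.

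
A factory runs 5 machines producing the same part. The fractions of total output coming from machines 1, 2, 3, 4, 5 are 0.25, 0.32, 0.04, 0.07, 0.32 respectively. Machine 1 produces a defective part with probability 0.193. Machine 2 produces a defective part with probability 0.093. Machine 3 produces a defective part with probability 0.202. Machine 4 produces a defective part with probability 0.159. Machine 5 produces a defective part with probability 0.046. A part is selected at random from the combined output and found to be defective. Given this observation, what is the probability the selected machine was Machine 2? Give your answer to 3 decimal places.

Posterior probability ≈ 0.266

Tabulate prior·likelihood by source: [1] prior 0.25, lik 0.193, product 0.04825; [2] prior 0.32, lik 0.093, product 0.02976; [3] prior 0.04, lik 0.202, product 0.008080; [4] prior 0.07, lik 0.159, product 0.01113; [5] prior 0.32, lik 0.046, product 0.01472.
Normalizing constant = 0.11194; the posterior for Machine 2 is its product over the sum, 0.02976/0.11194 = 0.266.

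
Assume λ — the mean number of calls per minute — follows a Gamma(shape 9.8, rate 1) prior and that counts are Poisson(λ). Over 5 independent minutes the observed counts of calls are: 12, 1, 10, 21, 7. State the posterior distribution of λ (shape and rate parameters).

Total count ∑xᵢ = 51 over n = 5 minutes.
Gamma is conjugate to the Poisson likelihood: posterior is Gamma(shape = 9.8+51 = 60.8, rate = 1+5 = 6).

Posterior: Gamma(shape=60.8, rate=6)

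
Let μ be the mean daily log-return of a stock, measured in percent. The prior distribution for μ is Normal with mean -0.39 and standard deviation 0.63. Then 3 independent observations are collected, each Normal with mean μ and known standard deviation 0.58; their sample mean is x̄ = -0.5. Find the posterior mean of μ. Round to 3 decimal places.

Posterior mean ≈ -0.476

Prior precision 1/τ₀² = 1/0.63² = 2.51953; data precision n/σ² = 3/0.58² = 8.91795.
Posterior precision = 2.51953 + 8.91795 = 11.4375.
Posterior mean = (2.51953·-0.39 + 8.91795·-0.5) / 11.4375 = -0.476.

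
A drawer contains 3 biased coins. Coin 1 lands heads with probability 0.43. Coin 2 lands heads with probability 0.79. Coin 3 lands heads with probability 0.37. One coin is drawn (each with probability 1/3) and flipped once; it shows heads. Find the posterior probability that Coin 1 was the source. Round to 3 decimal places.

Posterior probability ≈ 0.270

Tabulate prior·likelihood by source: [1] prior 0.333333, lik 0.43, product 0.1433; [2] prior 0.333333, lik 0.79, product 0.2633; [3] prior 0.333333, lik 0.37, product 0.1233.
Normalizing constant = 0.53000; the posterior for Coin 1 is its product over the sum, 0.1433/0.53000 = 0.270.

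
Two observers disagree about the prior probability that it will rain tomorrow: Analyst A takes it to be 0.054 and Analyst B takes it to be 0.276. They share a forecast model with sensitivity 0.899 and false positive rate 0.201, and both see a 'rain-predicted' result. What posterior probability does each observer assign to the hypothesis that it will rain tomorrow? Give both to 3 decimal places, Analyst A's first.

Analyst A: 0.203; Analyst B: 0.630

P('+'|H) = 0.899, P('+'|¬H) = 0.201.
Analyst A: numerator 0.899·0.054 = 0.048546; evidence = 0.048546+0.201·0.946 = 0.23869; posterior = 0.203.
Analyst B: numerator 0.899·0.276 = 0.24812; evidence = 0.24812+0.201·0.724 = 0.39365; posterior = 0.630.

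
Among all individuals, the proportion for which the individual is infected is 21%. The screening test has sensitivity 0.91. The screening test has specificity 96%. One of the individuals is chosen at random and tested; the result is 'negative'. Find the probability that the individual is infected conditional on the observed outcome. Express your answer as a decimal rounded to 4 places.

Let H be the event that the individual is infected. P(H) = 0.21, so P(¬H) = 0.79. With E the 'negative' result, P(E|H) = 0.09 and P(E|¬H) = 0.96.
P(E) = 0.09·0.21 + 0.96·0.79 = 0.018900 + 0.75840 = 0.77730.
By Bayes' theorem, P(H|E) = 0.018900 / 0.77730 = 0.0243.

P(H | E) ≈ 0.0243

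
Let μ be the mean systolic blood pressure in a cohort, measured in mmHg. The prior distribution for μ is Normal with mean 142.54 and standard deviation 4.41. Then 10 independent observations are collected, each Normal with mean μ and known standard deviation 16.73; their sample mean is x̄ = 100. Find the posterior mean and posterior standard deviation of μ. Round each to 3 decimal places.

Prior precision 1/τ₀² = 1/4.41² = 0.0514189; data precision n/σ² = 10/16.73² = 0.0357280.
Posterior precision = 0.0514189 + 0.0357280 = 0.0871469, giving posterior SD = 1/√0.0871469 = 3.387.
Posterior mean = (0.0514189·142.54 + 0.0357280·100) / 0.0871469 = 125.100.

Posterior mean ≈ 125.100; posterior SD ≈ 3.387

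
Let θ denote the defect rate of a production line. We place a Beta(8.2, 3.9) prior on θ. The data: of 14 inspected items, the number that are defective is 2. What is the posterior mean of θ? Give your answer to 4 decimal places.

The binomial likelihood is conjugate to the Beta prior: with 2 successes and 12 failures, the posterior is Beta(8.2+2, 3.9+12) = Beta(10.2, 15.9).
E[θ | data] = 10.2/(10.2+15.9) = 0.3908.

Posterior mean ≈ 0.3908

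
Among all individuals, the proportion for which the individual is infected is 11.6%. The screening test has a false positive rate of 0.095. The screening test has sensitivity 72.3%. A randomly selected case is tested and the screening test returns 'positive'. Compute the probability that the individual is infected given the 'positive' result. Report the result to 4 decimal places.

Write H for 'the individual is infected'. Prior odds H:¬H = 0.116/0.884 = 0.13122. For the 'positive' outcome, the likelihood ratio is 0.723/0.095 = 7.6105.
Posterior odds = 0.13122 × 7.6105 = 0.99867, so P(H|E) = 0.99867/(1+0.99867) = 0.4997.

P(H | E) ≈ 0.4997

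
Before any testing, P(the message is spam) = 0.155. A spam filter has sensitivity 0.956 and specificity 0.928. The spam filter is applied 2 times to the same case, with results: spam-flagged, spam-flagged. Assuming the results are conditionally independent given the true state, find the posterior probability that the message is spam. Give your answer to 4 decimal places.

With H the event that the message is spam, the joint likelihood of the observed sequence is P(data|H) = 0.956·0.956 = 0.91394 and P(data|¬H) = 0.072·0.072 = 0.0051840.
Bayes: P(H|data) = 0.155·0.91394 / (0.155·0.91394 + 0.845·0.0051840) = 0.14166/0.14604 = 0.9700.

Posterior P(H) ≈ 0.9700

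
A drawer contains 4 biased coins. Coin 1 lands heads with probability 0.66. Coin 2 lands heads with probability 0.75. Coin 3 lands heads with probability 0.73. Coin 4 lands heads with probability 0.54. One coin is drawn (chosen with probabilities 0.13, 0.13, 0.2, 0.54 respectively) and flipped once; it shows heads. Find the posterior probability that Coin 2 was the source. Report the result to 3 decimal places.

P(heads|C1) = 0.66; P(heads|C2) = 0.75; P(heads|C3) = 0.73; P(heads|C4) = 0.54.
Prior × likelihood for each source: 0.13·0.66=0.08580, 0.13·0.75=0.09750, 0.2·0.73=0.1460, 0.54·0.54=0.2916. Summing gives P(heads) = 0.62090.
P(Coin 2 | heads) = 0.09750 / 0.62090 = 0.157.

Posterior probability ≈ 0.157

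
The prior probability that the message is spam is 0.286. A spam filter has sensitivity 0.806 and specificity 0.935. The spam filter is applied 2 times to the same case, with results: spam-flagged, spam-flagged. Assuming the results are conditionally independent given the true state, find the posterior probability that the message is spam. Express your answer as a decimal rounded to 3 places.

Posterior P(H) ≈ 0.984

With H the event that the message is spam, the joint likelihood of the observed sequence is P(data|H) = 0.806·0.806 = 0.64964 and P(data|¬H) = 0.065·0.065 = 0.0042250.
Bayes: P(H|data) = 0.286·0.64964 / (0.286·0.64964 + 0.714·0.0042250) = 0.18580/0.18881 = 0.9840.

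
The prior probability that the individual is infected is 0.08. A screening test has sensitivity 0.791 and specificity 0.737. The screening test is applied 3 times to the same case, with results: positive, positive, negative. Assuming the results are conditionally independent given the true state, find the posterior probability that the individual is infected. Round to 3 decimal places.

Posterior P(H) ≈ 0.182

Let H be the event that the individual is infected; start with P(H) = 0.08. P('positive'|H) = 0.791, P('positive'|¬H) = 0.263.
Update on result 1 ('positive'): P(H) ← 0.791·0.0800 / (0.791·0.0800 + 0.263·0.9200) = 0.063280/0.30524 = 0.2073.
Update on result 2 ('positive'): P(H) ← 0.791·0.2073 / (0.791·0.2073 + 0.263·0.7927) = 0.16398/0.37246 = 0.4403.
Update on result 3 ('negative'): P(H) ← 0.209·0.4403 / (0.209·0.4403 + 0.737·0.5597) = 0.092017/0.50454 = 0.1824.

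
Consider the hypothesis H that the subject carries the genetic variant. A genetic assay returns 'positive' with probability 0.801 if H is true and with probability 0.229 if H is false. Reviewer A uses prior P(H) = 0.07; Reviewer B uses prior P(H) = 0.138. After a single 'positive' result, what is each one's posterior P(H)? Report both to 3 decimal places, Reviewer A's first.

Reviewer A: 0.208; Reviewer B: 0.359

The likelihood ratio for a 'positive' result is 0.801/0.229 = 3.4978.
Reviewer A: prior odds 0.07/0.93 = 0.075269; posterior odds 0.26328; posterior probability 0.208.
Reviewer B: prior odds 0.138/0.862 = 0.16009; posterior odds 0.55998; posterior probability 0.359.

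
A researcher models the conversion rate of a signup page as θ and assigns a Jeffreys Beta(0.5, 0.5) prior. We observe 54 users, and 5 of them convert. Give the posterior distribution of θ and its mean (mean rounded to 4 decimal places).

Posterior: Beta(5.5, 49.5); mean ≈ 0.1000

Observing 5 successes and 49 failures updates Beta(0.5, 0.5) by adding the success and failure counts to the two shape parameters: α = 0.5+5 = 5.5, β = 0.5+49 = 49.5.
E[θ | data] = 5.5/(5.5+49.5) = 0.1000.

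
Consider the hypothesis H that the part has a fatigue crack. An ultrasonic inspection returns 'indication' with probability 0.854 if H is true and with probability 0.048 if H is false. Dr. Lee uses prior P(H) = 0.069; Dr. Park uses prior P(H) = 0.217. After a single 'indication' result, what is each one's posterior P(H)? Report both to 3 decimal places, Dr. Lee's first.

Dr. Lee: 0.569; Dr. Park: 0.831

P('+'|H) = 0.854, P('+'|¬H) = 0.048.
Dr. Lee: numerator 0.854·0.069 = 0.058926; evidence = 0.058926+0.048·0.931 = 0.10361; posterior = 0.569.
Dr. Park: numerator 0.854·0.217 = 0.18532; evidence = 0.18532+0.048·0.783 = 0.22290; posterior = 0.831.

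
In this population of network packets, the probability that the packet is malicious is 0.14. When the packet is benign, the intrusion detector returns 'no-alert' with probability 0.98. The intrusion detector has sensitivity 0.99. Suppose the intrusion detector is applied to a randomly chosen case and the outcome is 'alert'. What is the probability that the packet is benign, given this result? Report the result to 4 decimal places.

P(¬H | E) ≈ 0.1104

Let H be the event that the packet is malicious. P(H) = 0.14, so P(¬H) = 0.86. With E the 'alert' result, P(E|H) = 0.99 and P(E|¬H) = 0.02.
P(E) = 0.99·0.14 + 0.02·0.86 = 0.13860 + 0.017200 = 0.15580.
By Bayes' theorem, P(H|E) = 0.13860 / 0.15580 = 0.8896. Hence P(¬H|E) = 1 − 0.8896 = 0.1104.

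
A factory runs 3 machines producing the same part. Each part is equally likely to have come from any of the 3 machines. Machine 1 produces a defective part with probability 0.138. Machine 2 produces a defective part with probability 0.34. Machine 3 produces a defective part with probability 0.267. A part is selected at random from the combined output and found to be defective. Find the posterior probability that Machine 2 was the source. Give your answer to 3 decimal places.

Posterior probability ≈ 0.456

Tabulate prior·likelihood by source: [1] prior 0.333333, lik 0.138, product 0.04600; [2] prior 0.333333, lik 0.34, product 0.1133; [3] prior 0.333333, lik 0.267, product 0.08900.
Normalizing constant = 0.24833; the posterior for Machine 2 is its product over the sum, 0.1133/0.24833 = 0.456.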